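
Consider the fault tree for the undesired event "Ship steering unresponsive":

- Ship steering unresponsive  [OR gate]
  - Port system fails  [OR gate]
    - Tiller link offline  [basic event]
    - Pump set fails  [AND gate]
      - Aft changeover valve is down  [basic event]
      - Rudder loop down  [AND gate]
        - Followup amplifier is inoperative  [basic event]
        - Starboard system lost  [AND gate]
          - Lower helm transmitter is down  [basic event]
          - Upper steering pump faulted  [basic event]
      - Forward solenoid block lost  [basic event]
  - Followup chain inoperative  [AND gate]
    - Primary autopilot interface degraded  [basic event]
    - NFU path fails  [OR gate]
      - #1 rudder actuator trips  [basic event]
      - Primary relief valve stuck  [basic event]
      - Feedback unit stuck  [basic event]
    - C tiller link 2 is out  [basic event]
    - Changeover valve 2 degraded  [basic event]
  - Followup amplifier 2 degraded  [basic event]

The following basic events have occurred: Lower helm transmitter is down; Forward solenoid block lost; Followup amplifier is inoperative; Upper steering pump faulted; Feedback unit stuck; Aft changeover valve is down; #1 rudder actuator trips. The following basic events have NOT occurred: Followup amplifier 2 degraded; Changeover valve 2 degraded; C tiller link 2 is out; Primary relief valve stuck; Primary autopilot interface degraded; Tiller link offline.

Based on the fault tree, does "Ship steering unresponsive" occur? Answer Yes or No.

Yes

Starboard system lost [AND]: Lower helm transmitter is down=occurs, Upper steering pump faulted=occurs → all inputs occur → occurs.
Rudder loop down [AND]: Followup amplifier is inoperative=occurs, Starboard system lost=occurs → all inputs occur → occurs.
Pump set fails [AND]: Aft changeover valve is down=occurs, Rudder loop down=occurs, Forward solenoid block lost=occurs → all inputs occur → occurs.
Port system fails [OR]: Tiller link offline=not, Pump set fails=occurs → at least one input occurs → occurs.
NFU path fails [OR]: #1 rudder actuator trips=occurs, Primary relief valve stuck=not, Feedback unit stuck=occurs → at least one input occurs → occurs.
Followup chain inoperative [AND]: Primary autopilot interface degraded=not, NFU path fails=occurs, C tiller link 2 is out=not, Changeover valve 2 degraded=not → not all inputs occur → does not occur.
Ship steering unresponsive [OR]: Port system fails=occurs, Followup chain inoperative=not, Followup amplifier 2 degraded=not → at least one input occurs → occurs.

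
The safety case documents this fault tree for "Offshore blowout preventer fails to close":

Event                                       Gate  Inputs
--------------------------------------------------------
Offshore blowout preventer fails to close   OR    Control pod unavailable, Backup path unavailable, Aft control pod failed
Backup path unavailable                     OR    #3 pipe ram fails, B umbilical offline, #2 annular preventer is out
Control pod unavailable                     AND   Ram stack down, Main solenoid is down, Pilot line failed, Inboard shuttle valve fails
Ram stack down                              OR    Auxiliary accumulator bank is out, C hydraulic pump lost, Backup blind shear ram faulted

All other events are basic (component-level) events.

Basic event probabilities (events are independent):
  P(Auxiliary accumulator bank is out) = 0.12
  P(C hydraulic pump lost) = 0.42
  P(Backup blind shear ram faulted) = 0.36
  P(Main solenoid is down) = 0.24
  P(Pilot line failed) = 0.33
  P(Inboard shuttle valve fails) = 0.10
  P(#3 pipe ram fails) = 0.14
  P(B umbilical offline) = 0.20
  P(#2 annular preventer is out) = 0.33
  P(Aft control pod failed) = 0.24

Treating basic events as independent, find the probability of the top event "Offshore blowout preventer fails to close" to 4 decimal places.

P(Ram stack down) [OR] = 1 − (1−0.12) × (1−0.42) × (1−0.36) = 0.673344
P(Control pod unavailable) [AND] = 0.673344 × 0.24 × 0.33 × 0.10 = 0.005333
P(Backup path unavailable) [OR] = 1 − (1−0.14) × (1−0.20) × (1−0.33) = 0.539040
P(Offshore blowout preventer fails to close) [OR] = 1 − (1−0.005333) × (1−0.539040) × (1−0.24) = 0.651539
Rounded to 4 decimal places: P(Offshore blowout preventer fails to close) ≈ 0.6515.

0.6515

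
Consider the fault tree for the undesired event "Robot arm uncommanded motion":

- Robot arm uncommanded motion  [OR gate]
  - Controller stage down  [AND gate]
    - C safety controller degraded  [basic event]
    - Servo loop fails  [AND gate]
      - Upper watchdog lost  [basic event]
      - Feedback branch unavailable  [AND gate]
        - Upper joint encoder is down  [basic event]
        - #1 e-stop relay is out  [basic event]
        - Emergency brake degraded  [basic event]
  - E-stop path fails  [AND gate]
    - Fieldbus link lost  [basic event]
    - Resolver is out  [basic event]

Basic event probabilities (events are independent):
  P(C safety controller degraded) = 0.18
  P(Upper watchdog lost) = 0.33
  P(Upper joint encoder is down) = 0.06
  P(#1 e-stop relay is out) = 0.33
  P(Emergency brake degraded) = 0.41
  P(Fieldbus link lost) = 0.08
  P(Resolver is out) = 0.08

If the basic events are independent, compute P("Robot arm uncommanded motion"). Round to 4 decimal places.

0.0069

P(Feedback branch unavailable) [AND] = 0.06 × 0.33 × 0.41 = 0.008118
P(Servo loop fails) [AND] = 0.33 × 0.008118 = 0.002679
P(Controller stage down) [AND] = 0.18 × 0.002679 = 0.000482
P(E-stop path fails) [AND] = 0.08 × 0.08 = 0.006400
P(Robot arm uncommanded motion) [OR] = 1 − (1−0.000482) × (1−0.006400) = 0.006879
Rounded to 4 decimal places: P(Robot arm uncommanded motion) ≈ 0.0069.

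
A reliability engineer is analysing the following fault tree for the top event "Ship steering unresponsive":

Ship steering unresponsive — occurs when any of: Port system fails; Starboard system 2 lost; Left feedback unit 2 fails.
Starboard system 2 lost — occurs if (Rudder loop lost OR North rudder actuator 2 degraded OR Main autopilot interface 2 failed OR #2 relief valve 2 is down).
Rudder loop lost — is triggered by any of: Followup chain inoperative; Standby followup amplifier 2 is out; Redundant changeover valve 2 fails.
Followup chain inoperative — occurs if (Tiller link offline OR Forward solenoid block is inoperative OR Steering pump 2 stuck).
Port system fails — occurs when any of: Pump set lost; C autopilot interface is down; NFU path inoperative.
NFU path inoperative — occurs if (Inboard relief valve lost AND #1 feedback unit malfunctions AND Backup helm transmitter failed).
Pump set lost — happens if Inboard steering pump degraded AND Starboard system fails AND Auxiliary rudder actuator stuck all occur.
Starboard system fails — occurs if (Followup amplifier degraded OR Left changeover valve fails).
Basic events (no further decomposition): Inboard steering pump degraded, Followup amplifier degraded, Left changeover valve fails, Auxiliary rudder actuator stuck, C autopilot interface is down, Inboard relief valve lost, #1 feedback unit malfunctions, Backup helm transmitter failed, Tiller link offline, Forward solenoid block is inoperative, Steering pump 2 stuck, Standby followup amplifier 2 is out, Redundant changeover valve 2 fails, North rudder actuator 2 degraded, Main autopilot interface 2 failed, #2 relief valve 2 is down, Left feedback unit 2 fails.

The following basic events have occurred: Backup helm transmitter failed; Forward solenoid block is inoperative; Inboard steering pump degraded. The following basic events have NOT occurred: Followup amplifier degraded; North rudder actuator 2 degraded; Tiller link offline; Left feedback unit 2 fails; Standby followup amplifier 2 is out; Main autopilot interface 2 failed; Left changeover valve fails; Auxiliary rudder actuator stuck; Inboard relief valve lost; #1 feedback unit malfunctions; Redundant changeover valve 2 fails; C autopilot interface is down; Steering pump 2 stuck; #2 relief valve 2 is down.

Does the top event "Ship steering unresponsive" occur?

Yes

Starboard system fails [OR]: Followup amplifier degraded=not, Left changeover valve fails=not → no input occurs → does not occur.
Pump set lost [AND]: Inboard steering pump degraded=occurs, Starboard system fails=not, Auxiliary rudder actuator stuck=not → not all inputs occur → does not occur.
NFU path inoperative [AND]: Inboard relief valve lost=not, #1 feedback unit malfunctions=not, Backup helm transmitter failed=occurs → not all inputs occur → does not occur.
Port system fails [OR]: Pump set lost=not, C autopilot interface is down=not, NFU path inoperative=not → no input occurs → does not occur.
Followup chain inoperative [OR]: Tiller link offline=not, Forward solenoid block is inoperative=occurs, Steering pump 2 stuck=not → at least one input occurs → occurs.
Rudder loop lost [OR]: Followup chain inoperative=occurs, Standby followup amplifier 2 is out=not, Redundant changeover valve 2 fails=not → at least one input occurs → occurs.
Starboard system 2 lost [OR]: Rudder loop lost=occurs, North rudder actuator 2 degraded=not, Main autopilot interface 2 failed=not, #2 relief valve 2 is down=not → at least one input occurs → occurs.
Ship steering unresponsive [OR]: Port system fails=not, Starboard system 2 lost=occurs, Left feedback unit 2 fails=not → at least one input occurs → occurs.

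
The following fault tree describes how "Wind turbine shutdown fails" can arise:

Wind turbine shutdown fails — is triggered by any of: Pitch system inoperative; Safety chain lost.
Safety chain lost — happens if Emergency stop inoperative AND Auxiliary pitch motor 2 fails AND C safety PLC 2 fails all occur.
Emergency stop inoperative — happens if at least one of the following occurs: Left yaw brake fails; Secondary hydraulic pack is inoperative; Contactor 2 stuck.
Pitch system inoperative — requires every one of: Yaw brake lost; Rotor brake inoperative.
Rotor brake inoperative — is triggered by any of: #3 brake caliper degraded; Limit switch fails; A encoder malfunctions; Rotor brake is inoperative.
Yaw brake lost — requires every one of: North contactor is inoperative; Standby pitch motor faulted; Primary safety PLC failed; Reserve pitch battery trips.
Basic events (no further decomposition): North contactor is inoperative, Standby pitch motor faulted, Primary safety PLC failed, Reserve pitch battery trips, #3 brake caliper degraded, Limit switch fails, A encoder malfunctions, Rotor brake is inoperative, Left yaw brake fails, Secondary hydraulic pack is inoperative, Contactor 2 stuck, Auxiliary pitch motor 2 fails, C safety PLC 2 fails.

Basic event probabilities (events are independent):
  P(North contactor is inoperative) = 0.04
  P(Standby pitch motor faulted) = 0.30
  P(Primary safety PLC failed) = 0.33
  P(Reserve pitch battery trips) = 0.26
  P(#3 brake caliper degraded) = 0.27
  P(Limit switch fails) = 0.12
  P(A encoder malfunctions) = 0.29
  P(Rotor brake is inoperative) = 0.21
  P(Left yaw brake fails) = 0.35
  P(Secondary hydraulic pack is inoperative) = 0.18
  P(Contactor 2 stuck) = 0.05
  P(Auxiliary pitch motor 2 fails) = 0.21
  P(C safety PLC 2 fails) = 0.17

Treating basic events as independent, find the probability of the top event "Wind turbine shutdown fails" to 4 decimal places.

0.0183

P(Yaw brake lost) [AND] = 0.04 × 0.30 × 0.33 × 0.26 = 0.001030
P(Rotor brake inoperative) [OR] = 1 − (1−0.27) × (1−0.12) × (1−0.29) × (1−0.21) = 0.639678
P(Pitch system inoperative) [AND] = 0.001030 × 0.639678 = 0.000659
P(Emergency stop inoperative) [OR] = 1 − (1−0.35) × (1−0.18) × (1−0.05) = 0.493650
P(Safety chain lost) [AND] = 0.493650 × 0.21 × 0.17 = 0.017623
P(Wind turbine shutdown fails) [OR] = 1 − (1−0.000659) × (1−0.017623) = 0.018270
Rounded to 4 decimal places: P(Wind turbine shutdown fails) ≈ 0.0183.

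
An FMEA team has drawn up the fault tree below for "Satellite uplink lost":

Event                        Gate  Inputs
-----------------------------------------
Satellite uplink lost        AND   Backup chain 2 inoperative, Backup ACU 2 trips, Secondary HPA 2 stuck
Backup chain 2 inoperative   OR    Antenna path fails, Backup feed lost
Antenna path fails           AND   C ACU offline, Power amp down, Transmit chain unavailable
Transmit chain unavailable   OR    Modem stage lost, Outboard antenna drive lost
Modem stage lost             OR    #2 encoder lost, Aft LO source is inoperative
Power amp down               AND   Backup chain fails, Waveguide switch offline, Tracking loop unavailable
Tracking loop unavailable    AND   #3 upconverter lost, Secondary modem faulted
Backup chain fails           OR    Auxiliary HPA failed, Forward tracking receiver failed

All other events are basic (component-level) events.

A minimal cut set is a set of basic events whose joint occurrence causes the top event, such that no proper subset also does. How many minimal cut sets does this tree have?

7

Backup chain fails [OR]: union of children's cut sets → 2 cut set(s).
Tracking loop unavailable [AND]: one cut set from each child combined → 1 × 1 = 1 cut set(s).
Power amp down [AND]: one cut set from each child combined → 2 × 1 × 1 = 2 cut set(s).
Modem stage lost [OR]: union of children's cut sets → 2 cut set(s).
Transmit chain unavailable [OR]: union of children's cut sets → 3 cut set(s).
Antenna path fails [AND]: one cut set from each child combined → 1 × 2 × 3 = 6 cut set(s).
Backup chain 2 inoperative [OR]: union of children's cut sets → 7 cut set(s).
Satellite uplink lost [AND]: one cut set from each child combined → 7 × 1 × 1 = 7 cut set(s).
Minimal cut sets: {#2 encoder lost, #3 upconverter lost, Auxiliary HPA failed, Backup ACU 2 trips, C ACU offline, Secondary HPA 2 stuck, Secondary modem faulted, Waveguide switch offline}; {#3 upconverter lost, Aft LO source is inoperative, Auxiliary HPA failed, Backup ACU 2 trips, C ACU offline, Secondary HPA 2 stuck, Secondary modem faulted, Waveguide switch offline}; {#3 upconverter lost, Auxiliary HPA failed, Backup ACU 2 trips, C ACU offline, Outboard antenna drive lost, Secondary HPA 2 stuck, Secondary modem faulted, Waveguide switch offline}; {#2 encoder lost, #3 upconverter lost, Backup ACU 2 trips, C ACU offline, Forward tracking receiver failed, Secondary HPA 2 stuck, Secondary modem faulted, Waveguide switch offline}; {#3 upconverter lost, Aft LO source is inoperative, Backup ACU 2 trips, C ACU offline, Forward tracking receiver failed, Secondary HPA 2 stuck, Secondary modem faulted, Waveguide switch offline}; {#3 upconverter lost, Backup ACU 2 trips, C ACU offline, Forward tracking receiver failed, Outboard antenna drive lost, Secondary HPA 2 stuck, Secondary modem faulted, Waveguide switch offline}; {Backup ACU 2 trips, Backup feed lost, Secondary HPA 2 stuck}.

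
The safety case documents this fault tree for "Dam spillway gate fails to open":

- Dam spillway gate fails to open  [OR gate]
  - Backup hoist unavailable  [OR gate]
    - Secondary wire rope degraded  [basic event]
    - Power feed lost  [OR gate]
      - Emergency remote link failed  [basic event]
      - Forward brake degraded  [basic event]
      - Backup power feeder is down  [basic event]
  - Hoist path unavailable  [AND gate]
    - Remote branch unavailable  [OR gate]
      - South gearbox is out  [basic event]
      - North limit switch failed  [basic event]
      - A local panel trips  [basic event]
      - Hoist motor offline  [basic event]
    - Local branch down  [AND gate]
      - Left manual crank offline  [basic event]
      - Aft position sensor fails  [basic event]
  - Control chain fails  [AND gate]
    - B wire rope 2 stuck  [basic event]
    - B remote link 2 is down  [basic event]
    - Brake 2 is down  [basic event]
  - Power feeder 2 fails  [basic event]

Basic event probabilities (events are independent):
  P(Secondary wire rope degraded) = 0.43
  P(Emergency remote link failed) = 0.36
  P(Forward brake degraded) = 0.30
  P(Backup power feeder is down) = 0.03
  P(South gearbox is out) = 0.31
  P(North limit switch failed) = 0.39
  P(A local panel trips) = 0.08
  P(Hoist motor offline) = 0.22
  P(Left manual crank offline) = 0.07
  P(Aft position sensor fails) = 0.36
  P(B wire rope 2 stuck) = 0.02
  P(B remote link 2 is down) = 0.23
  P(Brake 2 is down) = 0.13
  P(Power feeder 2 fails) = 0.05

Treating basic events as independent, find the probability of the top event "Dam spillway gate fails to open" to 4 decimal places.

P(Power feed lost) [OR] = 1 − (1−0.36) × (1−0.30) × (1−0.03) = 0.565440
P(Backup hoist unavailable) [OR] = 1 − (1−0.43) × (1−0.565440) = 0.752301
P(Remote branch unavailable) [OR] = 1 − (1−0.31) × (1−0.39) × (1−0.08) × (1−0.22) = 0.697962
P(Local branch down) [AND] = 0.07 × 0.36 = 0.025200
P(Hoist path unavailable) [AND] = 0.697962 × 0.025200 = 0.017589
P(Control chain fails) [AND] = 0.02 × 0.23 × 0.13 = 0.000598
P(Dam spillway gate fails to open) [OR] = 1 − (1−0.752301) × (1−0.017589) × (1−0.000598) × (1−0.05) = 0.768963
Rounded to 4 decimal places: P(Dam spillway gate fails to open) ≈ 0.7690.

0.7690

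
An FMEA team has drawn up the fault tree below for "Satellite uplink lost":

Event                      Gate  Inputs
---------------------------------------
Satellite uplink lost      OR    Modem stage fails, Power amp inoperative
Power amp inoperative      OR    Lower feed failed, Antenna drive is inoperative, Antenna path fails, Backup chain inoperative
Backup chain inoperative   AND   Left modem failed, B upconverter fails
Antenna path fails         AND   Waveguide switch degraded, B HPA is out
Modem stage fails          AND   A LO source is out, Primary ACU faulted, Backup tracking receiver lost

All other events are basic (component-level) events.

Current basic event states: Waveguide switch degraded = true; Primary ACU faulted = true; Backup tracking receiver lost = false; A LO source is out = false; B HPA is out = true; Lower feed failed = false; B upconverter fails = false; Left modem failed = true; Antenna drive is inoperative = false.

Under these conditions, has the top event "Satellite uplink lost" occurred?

Yes

Modem stage fails [AND]: A LO source is out=not, Primary ACU faulted=occurs, Backup tracking receiver lost=not → not all inputs occur → does not occur.
Antenna path fails [AND]: Waveguide switch degraded=occurs, B HPA is out=occurs → all inputs occur → occurs.
Backup chain inoperative [AND]: Left modem failed=occurs, B upconverter fails=not → not all inputs occur → does not occur.
Power amp inoperative [OR]: Lower feed failed=not, Antenna drive is inoperative=not, Antenna path fails=occurs, Backup chain inoperative=not → at least one input occurs → occurs.
Satellite uplink lost [OR]: Modem stage fails=not, Power amp inoperative=occurs → at least one input occurs → occurs.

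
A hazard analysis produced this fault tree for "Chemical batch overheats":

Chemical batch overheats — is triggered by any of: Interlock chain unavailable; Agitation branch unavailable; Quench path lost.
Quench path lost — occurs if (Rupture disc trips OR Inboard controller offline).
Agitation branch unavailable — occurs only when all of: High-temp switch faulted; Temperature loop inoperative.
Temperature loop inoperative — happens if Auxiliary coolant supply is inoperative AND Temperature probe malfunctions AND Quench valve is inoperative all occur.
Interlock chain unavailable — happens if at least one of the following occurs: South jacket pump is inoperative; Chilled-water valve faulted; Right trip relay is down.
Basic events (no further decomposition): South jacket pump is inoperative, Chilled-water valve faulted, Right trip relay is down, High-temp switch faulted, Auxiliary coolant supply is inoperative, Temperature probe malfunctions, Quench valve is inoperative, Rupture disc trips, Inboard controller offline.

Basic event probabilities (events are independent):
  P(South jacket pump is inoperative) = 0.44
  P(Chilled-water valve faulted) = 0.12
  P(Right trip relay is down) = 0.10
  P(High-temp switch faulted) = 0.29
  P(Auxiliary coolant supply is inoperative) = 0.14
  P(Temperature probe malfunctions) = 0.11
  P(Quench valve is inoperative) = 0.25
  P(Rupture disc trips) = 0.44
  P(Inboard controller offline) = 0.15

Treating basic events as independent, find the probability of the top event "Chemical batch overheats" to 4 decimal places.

P(Interlock chain unavailable) [OR] = 1 − (1−0.44) × (1−0.12) × (1−0.10) = 0.556480
P(Temperature loop inoperative) [AND] = 0.14 × 0.11 × 0.25 = 0.003850
P(Agitation branch unavailable) [AND] = 0.29 × 0.003850 = 0.001117
P(Quench path lost) [OR] = 1 − (1−0.44) × (1−0.15) = 0.524000
P(Chemical batch overheats) [OR] = 1 − (1−0.556480) × (1−0.001117) × (1−0.524000) = 0.789120
Rounded to 4 decimal places: P(Chemical batch overheats) ≈ 0.7891.

0.7891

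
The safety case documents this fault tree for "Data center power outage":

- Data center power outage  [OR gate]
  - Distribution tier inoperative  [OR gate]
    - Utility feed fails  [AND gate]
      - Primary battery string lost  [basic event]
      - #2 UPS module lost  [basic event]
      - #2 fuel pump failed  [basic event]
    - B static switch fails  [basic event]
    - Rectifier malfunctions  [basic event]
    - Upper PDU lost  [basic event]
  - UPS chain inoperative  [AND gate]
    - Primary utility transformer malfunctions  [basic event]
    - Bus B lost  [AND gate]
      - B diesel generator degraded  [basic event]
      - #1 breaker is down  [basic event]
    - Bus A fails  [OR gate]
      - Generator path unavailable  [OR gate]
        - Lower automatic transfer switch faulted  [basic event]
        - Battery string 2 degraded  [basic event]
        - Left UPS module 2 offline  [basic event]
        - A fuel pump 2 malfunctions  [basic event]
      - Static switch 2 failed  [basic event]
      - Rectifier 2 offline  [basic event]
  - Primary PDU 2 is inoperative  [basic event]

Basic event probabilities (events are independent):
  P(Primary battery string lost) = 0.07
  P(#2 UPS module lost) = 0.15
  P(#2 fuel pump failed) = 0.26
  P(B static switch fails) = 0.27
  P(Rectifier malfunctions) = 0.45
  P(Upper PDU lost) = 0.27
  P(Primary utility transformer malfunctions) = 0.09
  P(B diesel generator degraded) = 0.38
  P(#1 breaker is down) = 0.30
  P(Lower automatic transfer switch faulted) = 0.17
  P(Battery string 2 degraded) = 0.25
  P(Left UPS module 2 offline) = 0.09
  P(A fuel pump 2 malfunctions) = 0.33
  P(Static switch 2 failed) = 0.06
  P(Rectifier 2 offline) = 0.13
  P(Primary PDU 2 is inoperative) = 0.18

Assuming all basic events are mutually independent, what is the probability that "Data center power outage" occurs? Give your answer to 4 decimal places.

0.7620

P(Utility feed fails) [AND] = 0.07 × 0.15 × 0.26 = 0.002730
P(Distribution tier inoperative) [OR] = 1 − (1−0.002730) × (1−0.27) × (1−0.45) × (1−0.27) = 0.707705
P(Bus B lost) [AND] = 0.38 × 0.30 = 0.114000
P(Generator path unavailable) [OR] = 1 − (1−0.17) × (1−0.25) × (1−0.09) × (1−0.33) = 0.620462
P(Bus A fails) [OR] = 1 − (1−0.620462) × (1−0.06) × (1−0.13) = 0.689614
P(UPS chain inoperative) [AND] = 0.09 × 0.114000 × 0.689614 = 0.007075
P(Data center power outage) [OR] = 1 − (1−0.707705) × (1−0.007075) × (1−0.18) = 0.762014
Rounded to 4 decimal places: P(Data center power outage) ≈ 0.7620.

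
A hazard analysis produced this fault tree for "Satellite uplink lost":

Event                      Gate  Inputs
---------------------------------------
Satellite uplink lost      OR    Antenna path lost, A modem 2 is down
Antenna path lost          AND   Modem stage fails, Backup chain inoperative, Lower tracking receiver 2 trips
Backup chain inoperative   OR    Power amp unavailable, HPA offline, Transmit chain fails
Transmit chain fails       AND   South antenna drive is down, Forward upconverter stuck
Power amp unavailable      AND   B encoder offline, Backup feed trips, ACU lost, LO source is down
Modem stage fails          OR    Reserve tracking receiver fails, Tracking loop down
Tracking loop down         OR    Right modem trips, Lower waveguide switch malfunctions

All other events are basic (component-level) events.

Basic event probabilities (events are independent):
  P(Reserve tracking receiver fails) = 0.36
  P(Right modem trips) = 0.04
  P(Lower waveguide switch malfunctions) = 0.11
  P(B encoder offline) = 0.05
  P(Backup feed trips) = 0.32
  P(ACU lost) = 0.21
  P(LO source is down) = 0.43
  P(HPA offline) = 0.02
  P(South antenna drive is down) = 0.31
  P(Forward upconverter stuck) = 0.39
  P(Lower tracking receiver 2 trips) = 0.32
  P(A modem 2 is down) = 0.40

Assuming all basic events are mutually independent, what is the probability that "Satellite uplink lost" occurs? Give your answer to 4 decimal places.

0.4122

P(Tracking loop down) [OR] = 1 − (1−0.04) × (1−0.11) = 0.145600
P(Modem stage fails) [OR] = 1 − (1−0.36) × (1−0.145600) = 0.453184
P(Power amp unavailable) [AND] = 0.05 × 0.32 × 0.21 × 0.43 = 0.001445
P(Transmit chain fails) [AND] = 0.31 × 0.39 = 0.120900
P(Backup chain inoperative) [OR] = 1 − (1−0.001445) × (1−0.02) × (1−0.120900) = 0.139727
P(Antenna path lost) [AND] = 0.453184 × 0.139727 × 0.32 = 0.020263
P(Satellite uplink lost) [OR] = 1 − (1−0.020263) × (1−0.40) = 0.412158
Rounded to 4 decimal places: P(Satellite uplink lost) ≈ 0.4122.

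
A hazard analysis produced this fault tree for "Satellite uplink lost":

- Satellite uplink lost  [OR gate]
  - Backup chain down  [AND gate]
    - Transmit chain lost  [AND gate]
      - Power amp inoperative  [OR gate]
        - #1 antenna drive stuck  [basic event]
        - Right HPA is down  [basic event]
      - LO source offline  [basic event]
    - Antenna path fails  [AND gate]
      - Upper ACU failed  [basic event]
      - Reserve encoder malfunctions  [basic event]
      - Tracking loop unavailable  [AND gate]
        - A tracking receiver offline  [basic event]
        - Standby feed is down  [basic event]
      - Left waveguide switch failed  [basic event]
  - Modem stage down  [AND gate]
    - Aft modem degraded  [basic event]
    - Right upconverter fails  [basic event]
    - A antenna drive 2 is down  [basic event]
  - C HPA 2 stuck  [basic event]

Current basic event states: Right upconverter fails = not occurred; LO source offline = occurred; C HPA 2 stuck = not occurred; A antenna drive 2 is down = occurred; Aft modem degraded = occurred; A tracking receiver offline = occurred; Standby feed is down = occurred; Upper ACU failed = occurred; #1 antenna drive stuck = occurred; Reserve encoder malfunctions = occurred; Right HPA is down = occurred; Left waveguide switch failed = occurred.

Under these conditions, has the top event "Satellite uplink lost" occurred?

Yes

Power amp inoperative [OR]: #1 antenna drive stuck=occurs, Right HPA is down=occurs → at least one input occurs → occurs.
Transmit chain lost [AND]: Power amp inoperative=occurs, LO source offline=occurs → all inputs occur → occurs.
Tracking loop unavailable [AND]: A tracking receiver offline=occurs, Standby feed is down=occurs → all inputs occur → occurs.
Antenna path fails [AND]: Upper ACU failed=occurs, Reserve encoder malfunctions=occurs, Tracking loop unavailable=occurs, Left waveguide switch failed=occurs → all inputs occur → occurs.
Backup chain down [AND]: Transmit chain lost=occurs, Antenna path fails=occurs → all inputs occur → occurs.
Modem stage down [AND]: Aft modem degraded=occurs, Right upconverter fails=not, A antenna drive 2 is down=occurs → not all inputs occur → does not occur.
Satellite uplink lost [OR]: Backup chain down=occurs, Modem stage down=not, C HPA 2 stuck=not → at least one input occurs → occurs.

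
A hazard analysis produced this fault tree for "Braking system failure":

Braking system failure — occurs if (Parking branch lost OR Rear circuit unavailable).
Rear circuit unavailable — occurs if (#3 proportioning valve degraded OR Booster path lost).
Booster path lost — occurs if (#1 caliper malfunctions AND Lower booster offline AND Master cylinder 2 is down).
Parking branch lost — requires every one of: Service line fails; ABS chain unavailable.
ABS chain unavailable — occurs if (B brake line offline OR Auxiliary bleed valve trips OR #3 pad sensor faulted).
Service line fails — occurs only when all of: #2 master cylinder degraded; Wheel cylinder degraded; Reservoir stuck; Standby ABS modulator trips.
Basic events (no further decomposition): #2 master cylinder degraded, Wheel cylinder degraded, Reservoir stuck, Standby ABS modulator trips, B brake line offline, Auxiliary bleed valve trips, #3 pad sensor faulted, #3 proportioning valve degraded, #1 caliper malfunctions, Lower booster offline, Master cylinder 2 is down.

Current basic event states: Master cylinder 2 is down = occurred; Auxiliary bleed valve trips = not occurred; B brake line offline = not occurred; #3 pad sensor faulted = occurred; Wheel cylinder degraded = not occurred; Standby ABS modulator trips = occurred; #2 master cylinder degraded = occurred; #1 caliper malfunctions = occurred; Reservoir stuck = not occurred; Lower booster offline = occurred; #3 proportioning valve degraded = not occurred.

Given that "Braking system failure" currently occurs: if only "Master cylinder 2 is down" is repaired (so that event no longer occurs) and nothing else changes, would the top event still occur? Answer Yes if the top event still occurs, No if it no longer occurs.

Counterfactual: set "Master cylinder 2 is down" to not occurred.
Service line fails [AND]: #2 master cylinder degraded=occurs, Wheel cylinder degraded=not, Reservoir stuck=not, Standby ABS modulator trips=occurs → not all inputs occur → does not occur.
ABS chain unavailable [OR]: B brake line offline=not, Auxiliary bleed valve trips=not, #3 pad sensor faulted=occurs → at least one input occurs → occurs.
Parking branch lost [AND]: Service line fails=not, ABS chain unavailable=occurs → not all inputs occur → does not occur.
Booster path lost [AND]: #1 caliper malfunctions=occurs, Lower booster offline=occurs, Master cylinder 2 is down=not → not all inputs occur → does not occur.
Rear circuit unavailable [OR]: #3 proportioning valve degraded=not, Booster path lost=not → no input occurs → does not occur.
Braking system failure [OR]: Parking branch lost=not, Rear circuit unavailable=not → no input occurs → does not occur.

No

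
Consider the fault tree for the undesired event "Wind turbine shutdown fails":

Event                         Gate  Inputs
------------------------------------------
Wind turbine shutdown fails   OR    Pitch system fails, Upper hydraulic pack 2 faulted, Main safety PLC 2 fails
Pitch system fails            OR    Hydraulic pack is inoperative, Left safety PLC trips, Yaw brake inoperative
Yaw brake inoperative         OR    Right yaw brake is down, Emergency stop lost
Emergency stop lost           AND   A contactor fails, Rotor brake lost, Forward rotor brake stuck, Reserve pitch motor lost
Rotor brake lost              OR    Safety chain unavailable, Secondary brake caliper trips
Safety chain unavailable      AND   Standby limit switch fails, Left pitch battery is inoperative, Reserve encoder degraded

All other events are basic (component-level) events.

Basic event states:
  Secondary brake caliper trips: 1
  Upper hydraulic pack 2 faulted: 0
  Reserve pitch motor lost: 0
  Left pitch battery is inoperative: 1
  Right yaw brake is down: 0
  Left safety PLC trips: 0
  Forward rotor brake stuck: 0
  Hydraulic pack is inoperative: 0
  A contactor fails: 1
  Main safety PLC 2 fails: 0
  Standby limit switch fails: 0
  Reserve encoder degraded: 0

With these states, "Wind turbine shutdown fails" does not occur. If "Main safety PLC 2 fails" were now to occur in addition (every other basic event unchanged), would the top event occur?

Yes

Counterfactual: set "Main safety PLC 2 fails" to occurred.
Safety chain unavailable [AND]: Standby limit switch fails=not, Left pitch battery is inoperative=occurs, Reserve encoder degraded=not → not all inputs occur → does not occur.
Rotor brake lost [OR]: Safety chain unavailable=not, Secondary brake caliper trips=occurs → at least one input occurs → occurs.
Emergency stop lost [AND]: A contactor fails=occurs, Rotor brake lost=occurs, Forward rotor brake stuck=not, Reserve pitch motor lost=not → not all inputs occur → does not occur.
Yaw brake inoperative [OR]: Right yaw brake is down=not, Emergency stop lost=not → no input occurs → does not occur.
Pitch system fails [OR]: Hydraulic pack is inoperative=not, Left safety PLC trips=not, Yaw brake inoperative=not → no input occurs → does not occur.
Wind turbine shutdown fails [OR]: Pitch system fails=not, Upper hydraulic pack 2 faulted=not, Main safety PLC 2 fails=occurs → at least one input occurs → occurs.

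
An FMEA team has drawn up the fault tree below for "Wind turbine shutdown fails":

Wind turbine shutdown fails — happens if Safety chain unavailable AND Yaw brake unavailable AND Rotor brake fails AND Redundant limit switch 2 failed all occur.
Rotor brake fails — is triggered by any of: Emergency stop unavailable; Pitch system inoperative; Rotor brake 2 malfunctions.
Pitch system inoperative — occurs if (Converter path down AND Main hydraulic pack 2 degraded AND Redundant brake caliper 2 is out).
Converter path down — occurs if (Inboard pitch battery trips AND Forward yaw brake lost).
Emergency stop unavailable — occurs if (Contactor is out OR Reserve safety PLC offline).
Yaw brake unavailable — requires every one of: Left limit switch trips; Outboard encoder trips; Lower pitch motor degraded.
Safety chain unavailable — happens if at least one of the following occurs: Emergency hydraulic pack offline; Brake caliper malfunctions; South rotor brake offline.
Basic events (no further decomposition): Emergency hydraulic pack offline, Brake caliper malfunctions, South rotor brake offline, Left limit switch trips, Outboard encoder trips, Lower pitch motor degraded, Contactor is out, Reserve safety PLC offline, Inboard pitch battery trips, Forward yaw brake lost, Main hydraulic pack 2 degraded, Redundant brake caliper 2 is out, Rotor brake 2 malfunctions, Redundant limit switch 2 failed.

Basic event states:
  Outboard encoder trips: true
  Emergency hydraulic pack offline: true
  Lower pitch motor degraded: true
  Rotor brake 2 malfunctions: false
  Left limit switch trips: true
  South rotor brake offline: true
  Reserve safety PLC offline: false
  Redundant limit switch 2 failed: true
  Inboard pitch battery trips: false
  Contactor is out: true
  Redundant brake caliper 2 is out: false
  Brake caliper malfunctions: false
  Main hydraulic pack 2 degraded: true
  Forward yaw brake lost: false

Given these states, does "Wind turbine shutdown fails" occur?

Safety chain unavailable [OR]: Emergency hydraulic pack offline=occurs, Brake caliper malfunctions=not, South rotor brake offline=occurs → at least one input occurs → occurs.
Yaw brake unavailable [AND]: Left limit switch trips=occurs, Outboard encoder trips=occurs, Lower pitch motor degraded=occurs → all inputs occur → occurs.
Emergency stop unavailable [OR]: Contactor is out=occurs, Reserve safety PLC offline=not → at least one input occurs → occurs.
Converter path down [AND]: Inboard pitch battery trips=not, Forward yaw brake lost=not → not all inputs occur → does not occur.
Pitch system inoperative [AND]: Converter path down=not, Main hydraulic pack 2 degraded=occurs, Redundant brake caliper 2 is out=not → not all inputs occur → does not occur.
Rotor brake fails [OR]: Emergency stop unavailable=occurs, Pitch system inoperative=not, Rotor brake 2 malfunctions=not → at least one input occurs → occurs.
Wind turbine shutdown fails [AND]: Safety chain unavailable=occurs, Yaw brake unavailable=occurs, Rotor brake fails=occurs, Redundant limit switch 2 failed=occurs → all inputs occur → occurs.

Yes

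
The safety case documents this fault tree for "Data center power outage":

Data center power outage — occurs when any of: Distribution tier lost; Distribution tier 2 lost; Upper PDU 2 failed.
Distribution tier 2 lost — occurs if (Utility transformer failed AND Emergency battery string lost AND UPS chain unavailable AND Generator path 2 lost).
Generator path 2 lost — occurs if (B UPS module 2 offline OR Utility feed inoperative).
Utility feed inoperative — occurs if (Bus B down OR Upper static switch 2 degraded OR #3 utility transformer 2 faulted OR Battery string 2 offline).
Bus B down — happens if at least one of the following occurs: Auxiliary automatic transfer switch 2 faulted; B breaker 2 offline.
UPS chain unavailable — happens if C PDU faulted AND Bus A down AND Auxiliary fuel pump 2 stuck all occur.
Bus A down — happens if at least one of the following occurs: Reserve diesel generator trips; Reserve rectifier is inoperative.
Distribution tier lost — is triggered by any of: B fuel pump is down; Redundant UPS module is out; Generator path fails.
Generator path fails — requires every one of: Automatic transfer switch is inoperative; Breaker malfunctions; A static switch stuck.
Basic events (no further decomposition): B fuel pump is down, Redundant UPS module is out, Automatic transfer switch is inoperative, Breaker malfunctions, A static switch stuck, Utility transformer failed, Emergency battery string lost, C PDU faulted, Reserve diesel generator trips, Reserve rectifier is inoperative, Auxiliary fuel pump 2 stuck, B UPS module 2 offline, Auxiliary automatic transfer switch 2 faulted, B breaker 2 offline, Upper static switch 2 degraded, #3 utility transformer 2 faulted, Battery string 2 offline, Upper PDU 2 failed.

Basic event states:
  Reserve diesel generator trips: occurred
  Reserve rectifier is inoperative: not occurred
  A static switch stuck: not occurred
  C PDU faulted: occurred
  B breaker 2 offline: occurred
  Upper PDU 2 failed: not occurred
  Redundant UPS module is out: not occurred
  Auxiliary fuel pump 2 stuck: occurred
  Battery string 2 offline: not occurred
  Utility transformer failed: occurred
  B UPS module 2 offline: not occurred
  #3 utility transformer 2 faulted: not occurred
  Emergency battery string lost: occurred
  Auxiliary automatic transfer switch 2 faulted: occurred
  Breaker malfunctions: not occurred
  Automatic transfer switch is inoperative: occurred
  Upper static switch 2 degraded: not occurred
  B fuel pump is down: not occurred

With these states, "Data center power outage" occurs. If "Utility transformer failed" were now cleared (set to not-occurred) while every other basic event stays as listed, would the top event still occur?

No

Counterfactual: set "Utility transformer failed" to not occurred.
Generator path fails [AND]: Automatic transfer switch is inoperative=occurs, Breaker malfunctions=not, A static switch stuck=not → not all inputs occur → does not occur.
Distribution tier lost [OR]: B fuel pump is down=not, Redundant UPS module is out=not, Generator path fails=not → no input occurs → does not occur.
Bus A down [OR]: Reserve diesel generator trips=occurs, Reserve rectifier is inoperative=not → at least one input occurs → occurs.
UPS chain unavailable [AND]: C PDU faulted=occurs, Bus A down=occurs, Auxiliary fuel pump 2 stuck=occurs → all inputs occur → occurs.
Bus B down [OR]: Auxiliary automatic transfer switch 2 faulted=occurs, B breaker 2 offline=occurs → at least one input occurs → occurs.
Utility feed inoperative [OR]: Bus B down=occurs, Upper static switch 2 degraded=not, #3 utility transformer 2 faulted=not, Battery string 2 offline=not → at least one input occurs → occurs.
Generator path 2 lost [OR]: B UPS module 2 offline=not, Utility feed inoperative=occurs → at least one input occurs → occurs.
Distribution tier 2 lost [AND]: Utility transformer failed=not, Emergency battery string lost=occurs, UPS chain unavailable=occurs, Generator path 2 lost=occurs → not all inputs occur → does not occur.
Data center power outage [OR]: Distribution tier lost=not, Distribution tier 2 lost=not, Upper PDU 2 failed=not → no input occurs → does not occur.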